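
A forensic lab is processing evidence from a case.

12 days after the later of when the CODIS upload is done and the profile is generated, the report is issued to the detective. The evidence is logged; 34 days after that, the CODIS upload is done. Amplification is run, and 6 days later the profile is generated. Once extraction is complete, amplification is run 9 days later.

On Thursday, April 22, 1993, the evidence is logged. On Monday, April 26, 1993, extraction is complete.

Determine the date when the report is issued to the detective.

Monday, June 7, 1993

The evidence is logged: Apr 22, 1993.
The CODIS upload is done: Apr 22, 1993 + 34 days = May 26, 1993.
Extraction is complete: Apr 26, 1993.
Amplification is run: Apr 26, 1993 + 9 days = May 5, 1993.
The profile is generated: May 5, 1993 + 6 days = May 11, 1993.
Both prerequisites met — the CODIS upload is done (May 26, 1993), the profile is generated (May 11, 1993); the later is May 26, 1993.
The report is issued to the detective: May 26, 1993 + 12 days = Jun 7, 1993.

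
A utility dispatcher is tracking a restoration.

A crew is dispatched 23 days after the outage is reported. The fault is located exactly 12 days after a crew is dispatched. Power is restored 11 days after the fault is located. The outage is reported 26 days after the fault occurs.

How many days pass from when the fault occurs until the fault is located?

61 days

Causal path: the fault occurs → the outage is reported → a crew is dispatched → the fault is located.
Total delay along the path: 26 + 23 + 12 = 61 days.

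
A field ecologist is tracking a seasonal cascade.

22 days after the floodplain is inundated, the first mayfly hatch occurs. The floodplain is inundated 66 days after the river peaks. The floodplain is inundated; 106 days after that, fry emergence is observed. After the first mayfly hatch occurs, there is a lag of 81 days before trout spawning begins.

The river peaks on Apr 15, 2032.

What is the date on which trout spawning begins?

Oct 1, 2032

The river peaks: Apr 15, 2032.
The floodplain is inundated: Apr 15, 2032 + 66 days = Jun 20, 2032.
The first mayfly hatch occurs: Jun 20, 2032 + 22 days = Jul 12, 2032.
Trout spawning begins: Jul 12, 2032 + 81 days = Oct 1, 2032.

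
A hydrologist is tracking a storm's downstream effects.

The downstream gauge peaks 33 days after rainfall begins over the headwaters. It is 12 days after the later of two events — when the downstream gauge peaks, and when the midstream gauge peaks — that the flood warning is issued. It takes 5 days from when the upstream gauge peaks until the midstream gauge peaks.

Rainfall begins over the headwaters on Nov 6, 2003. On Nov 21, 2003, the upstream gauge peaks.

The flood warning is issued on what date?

Dec 21, 2003

Rainfall begins over the headwaters: Nov 6, 2003.
The downstream gauge peaks: Nov 6, 2003 + 33 days = Dec 9, 2003.
The upstream gauge peaks: Nov 21, 2003.
The midstream gauge peaks: Nov 21, 2003 + 5 days = Nov 26, 2003.
Both prerequisites met — the downstream gauge peaks (Dec 9, 2003), the midstream gauge peaks (Nov 26, 2003); the later is Dec 9, 2003.
The flood warning is issued: Dec 9, 2003 + 12 days = Dec 21, 2003.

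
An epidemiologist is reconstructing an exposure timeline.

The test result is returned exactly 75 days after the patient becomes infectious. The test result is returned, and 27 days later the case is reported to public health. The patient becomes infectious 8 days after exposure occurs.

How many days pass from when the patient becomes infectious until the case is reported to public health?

Causal path: the patient becomes infectious → the test result is returned → the case is reported to public health.
Total delay along the path: 75 + 27 = 102 days.

102 days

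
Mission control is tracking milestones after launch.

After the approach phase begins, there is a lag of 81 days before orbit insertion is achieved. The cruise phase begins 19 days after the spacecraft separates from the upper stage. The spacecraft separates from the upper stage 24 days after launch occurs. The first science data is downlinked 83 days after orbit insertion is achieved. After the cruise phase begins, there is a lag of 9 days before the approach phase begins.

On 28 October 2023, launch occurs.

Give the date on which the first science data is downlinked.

Launch occurs: Oct 28, 2023.
The spacecraft separates from the upper stage: Oct 28, 2023 + 24 days = Nov 21, 2023.
The cruise phase begins: Nov 21, 2023 + 19 days = Dec 10, 2023.
The approach phase begins: Dec 10, 2023 + 9 days = Dec 19, 2023.
Orbit insertion is achieved: Dec 19, 2023 + 81 days = Mar 9, 2024.
The first science data is downlinked: Mar 9, 2024 + 83 days = May 31, 2024.

31 May 2024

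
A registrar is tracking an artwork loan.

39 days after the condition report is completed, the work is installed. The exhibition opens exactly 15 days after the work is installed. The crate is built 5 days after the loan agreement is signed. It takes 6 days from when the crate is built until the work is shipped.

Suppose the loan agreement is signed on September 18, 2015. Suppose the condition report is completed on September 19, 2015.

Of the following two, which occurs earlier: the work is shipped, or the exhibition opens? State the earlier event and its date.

The work is shipped — September 29, 2015

The loan agreement is signed: Sep 18, 2015.
The crate is built: Sep 18, 2015 + 5 days = Sep 23, 2015.
The work is shipped: Sep 23, 2015 + 6 days = Sep 29, 2015.
The condition report is completed: Sep 19, 2015.
The work is installed: Sep 19, 2015 + 39 days = Oct 28, 2015.
The exhibition opens: Oct 28, 2015 + 15 days = Nov 12, 2015.
Comparing: the work is shipped on Sep 29, 2015 vs the exhibition opens on Nov 12, 2015. Earlier: the work is shipped.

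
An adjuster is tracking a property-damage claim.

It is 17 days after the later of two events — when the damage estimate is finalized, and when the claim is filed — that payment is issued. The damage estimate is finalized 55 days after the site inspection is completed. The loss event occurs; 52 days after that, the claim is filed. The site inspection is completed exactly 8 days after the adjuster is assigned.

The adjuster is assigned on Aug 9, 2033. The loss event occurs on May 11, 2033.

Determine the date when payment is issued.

Oct 28, 2033

The adjuster is assigned: Aug 9, 2033.
The site inspection is completed: Aug 9, 2033 + 8 days = Aug 17, 2033.
The damage estimate is finalized: Aug 17, 2033 + 55 days = Oct 11, 2033.
The loss event occurs: May 11, 2033.
The claim is filed: May 11, 2033 + 52 days = Jul 2, 2033.
Both prerequisites met — the damage estimate is finalized (Oct 11, 2033), the claim is filed (Jul 2, 2033); the later is Oct 11, 2033.
Payment is issued: Oct 11, 2033 + 17 days = Oct 28, 2033.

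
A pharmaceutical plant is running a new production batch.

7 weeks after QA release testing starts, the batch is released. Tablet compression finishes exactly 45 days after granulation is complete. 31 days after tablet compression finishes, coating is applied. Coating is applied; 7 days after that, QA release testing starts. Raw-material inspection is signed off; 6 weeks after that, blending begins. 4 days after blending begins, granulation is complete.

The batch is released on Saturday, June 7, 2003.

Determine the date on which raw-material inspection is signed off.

The batch is released: Jun 7, 2003.
QA release testing starts: Jun 7, 2003 − 7 weeks = Apr 19, 2003.
Coating is applied: Apr 19, 2003 − 7 days = Apr 12, 2003.
Tablet compression finishes: Apr 12, 2003 − 31 days = Mar 12, 2003.
Granulation is complete: Mar 12, 2003 − 45 days = Jan 26, 2003.
Blending begins: Jan 26, 2003 − 4 days = Jan 22, 2003.
Raw-material inspection is signed off: Jan 22, 2003 − 6 weeks = Dec 11, 2002.

Wednesday, December 11, 2002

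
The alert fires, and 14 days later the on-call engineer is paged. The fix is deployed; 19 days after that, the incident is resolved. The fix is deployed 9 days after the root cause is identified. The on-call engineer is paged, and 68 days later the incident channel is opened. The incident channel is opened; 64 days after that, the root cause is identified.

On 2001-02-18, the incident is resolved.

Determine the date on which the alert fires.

2000-08-28

The incident is resolved: Feb 18, 2001.
The fix is deployed: Feb 18, 2001 − 19 days = Jan 30, 2001.
The root cause is identified: Jan 30, 2001 − 9 days = Jan 21, 2001.
The incident channel is opened: Jan 21, 2001 − 64 days = Nov 18, 2000.
The on-call engineer is paged: Nov 18, 2000 − 68 days = Sep 11, 2000.
The alert fires: Sep 11, 2000 − 14 days = Aug 28, 2000.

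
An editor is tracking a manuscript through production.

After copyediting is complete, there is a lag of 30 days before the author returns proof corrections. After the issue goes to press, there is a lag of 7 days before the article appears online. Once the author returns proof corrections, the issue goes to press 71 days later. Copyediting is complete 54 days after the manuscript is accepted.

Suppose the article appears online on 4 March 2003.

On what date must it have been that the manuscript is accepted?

23 September 2002

The article appears online: Mar 4, 2003.
The issue goes to press: Mar 4, 2003 − 7 days = Feb 25, 2003.
The author returns proof corrections: Feb 25, 2003 − 71 days = Dec 16, 2002.
Copyediting is complete: Dec 16, 2002 − 30 days = Nov 16, 2002.
The manuscript is accepted: Nov 16, 2002 − 54 days = Sep 23, 2002.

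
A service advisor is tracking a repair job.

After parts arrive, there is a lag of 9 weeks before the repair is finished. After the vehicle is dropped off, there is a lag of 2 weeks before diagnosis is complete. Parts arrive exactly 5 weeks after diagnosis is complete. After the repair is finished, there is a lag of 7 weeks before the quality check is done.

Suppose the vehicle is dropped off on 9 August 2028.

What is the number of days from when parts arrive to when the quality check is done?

Causal path: parts arrive → the repair is finished → the quality check is done.
Total delay along the path: 9 + 7 weeks = 16 weeks = 112 days.

112 days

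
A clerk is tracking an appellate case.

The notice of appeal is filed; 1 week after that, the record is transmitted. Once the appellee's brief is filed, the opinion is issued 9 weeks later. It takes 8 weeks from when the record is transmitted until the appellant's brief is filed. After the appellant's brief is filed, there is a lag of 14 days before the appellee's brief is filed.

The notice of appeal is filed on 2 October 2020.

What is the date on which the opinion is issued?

19 February 2021

The notice of appeal is filed: Oct 2, 2020.
The record is transmitted: Oct 2, 2020 + 1 week = Oct 9, 2020.
The appellant's brief is filed: Oct 9, 2020 + 8 weeks = Dec 4, 2020.
The appellee's brief is filed: Dec 4, 2020 + 14 days = Dec 18, 2020.
The opinion is issued: Dec 18, 2020 + 9 weeks = Feb 19, 2021.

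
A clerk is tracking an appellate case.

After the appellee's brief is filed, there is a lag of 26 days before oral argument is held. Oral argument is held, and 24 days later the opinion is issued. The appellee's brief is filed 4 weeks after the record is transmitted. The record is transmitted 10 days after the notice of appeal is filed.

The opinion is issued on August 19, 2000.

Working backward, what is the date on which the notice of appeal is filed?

May 23, 2000

The opinion is issued: Aug 19, 2000.
Oral argument is held: Aug 19, 2000 − 24 days = Jul 26, 2000.
The appellee's brief is filed: Jul 26, 2000 − 26 days = Jun 30, 2000.
The record is transmitted: Jun 30, 2000 − 4 weeks = Jun 2, 2000.
The notice of appeal is filed: Jun 2, 2000 − 10 days = May 23, 2000.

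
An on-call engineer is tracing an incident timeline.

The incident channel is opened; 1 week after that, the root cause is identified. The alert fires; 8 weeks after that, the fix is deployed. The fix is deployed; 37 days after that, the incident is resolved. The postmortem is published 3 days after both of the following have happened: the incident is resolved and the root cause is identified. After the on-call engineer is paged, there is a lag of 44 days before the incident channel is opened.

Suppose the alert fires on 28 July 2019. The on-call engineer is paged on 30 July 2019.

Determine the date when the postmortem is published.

The alert fires: Jul 28, 2019.
The fix is deployed: Jul 28, 2019 + 8 weeks = Sep 22, 2019.
The incident is resolved: Sep 22, 2019 + 37 days = Oct 29, 2019.
The on-call engineer is paged: Jul 30, 2019.
The incident channel is opened: Jul 30, 2019 + 44 days = Sep 12, 2019.
The root cause is identified: Sep 12, 2019 + 1 week = Sep 19, 2019.
Both prerequisites met — the incident is resolved (Oct 29, 2019), the root cause is identified (Sep 19, 2019); the later is Oct 29, 2019.
The postmortem is published: Oct 29, 2019 + 3 days = Nov 1, 2019.

1 November 2019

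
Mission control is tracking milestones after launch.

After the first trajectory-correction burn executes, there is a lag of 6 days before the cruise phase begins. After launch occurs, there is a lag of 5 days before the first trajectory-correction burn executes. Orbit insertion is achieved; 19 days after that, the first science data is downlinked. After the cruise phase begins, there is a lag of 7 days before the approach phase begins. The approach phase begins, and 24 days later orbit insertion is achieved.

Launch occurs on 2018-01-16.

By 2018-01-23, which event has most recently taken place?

Launch occurs: Jan 16, 2018.
The first trajectory-correction burn executes: Jan 16, 2018 + 5 days = Jan 21, 2018.
The cruise phase begins: Jan 21, 2018 + 6 days = Jan 27, 2018.
The approach phase begins: Jan 27, 2018 + 7 days = Feb 3, 2018.
Orbit insertion is achieved: Feb 3, 2018 + 24 days = Feb 27, 2018.
The first science data is downlinked: Feb 27, 2018 + 19 days = Mar 18, 2018.
Jan 23, 2018 falls between when the first trajectory-correction burn executes (Jan 21, 2018) and when the cruise phase begins (Jan 27, 2018).

The first trajectory-correction burn executes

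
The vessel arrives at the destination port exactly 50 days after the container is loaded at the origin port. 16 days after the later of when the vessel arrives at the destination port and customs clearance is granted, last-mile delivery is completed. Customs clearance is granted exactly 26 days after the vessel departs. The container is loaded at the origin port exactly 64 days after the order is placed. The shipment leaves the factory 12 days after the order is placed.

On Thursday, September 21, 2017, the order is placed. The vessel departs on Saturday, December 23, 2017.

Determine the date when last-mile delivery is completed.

The order is placed: Sep 21, 2017.
The container is loaded at the origin port: Sep 21, 2017 + 64 days = Nov 24, 2017.
The vessel arrives at the destination port: Nov 24, 2017 + 50 days = Jan 13, 2018.
The vessel departs: Dec 23, 2017.
Customs clearance is granted: Dec 23, 2017 + 26 days = Jan 18, 2018.
Both prerequisites met — the vessel arrives at the destination port (Jan 13, 2018), customs clearance is granted (Jan 18, 2018); the later is Jan 18, 2018.
Last-mile delivery is completed: Jan 18, 2018 + 16 days = Feb 3, 2018.

Saturday, February 3, 2018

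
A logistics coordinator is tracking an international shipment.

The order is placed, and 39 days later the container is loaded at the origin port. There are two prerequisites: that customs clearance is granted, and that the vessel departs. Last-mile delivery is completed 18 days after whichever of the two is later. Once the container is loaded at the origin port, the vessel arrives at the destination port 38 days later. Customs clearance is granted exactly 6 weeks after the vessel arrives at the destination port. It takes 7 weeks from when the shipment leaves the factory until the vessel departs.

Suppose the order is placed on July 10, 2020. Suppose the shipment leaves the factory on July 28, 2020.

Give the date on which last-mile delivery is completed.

November 24, 2020

The order is placed: Jul 10, 2020.
The container is loaded at the origin port: Jul 10, 2020 + 39 days = Aug 18, 2020.
The vessel arrives at the destination port: Aug 18, 2020 + 38 days = Sep 25, 2020.
Customs clearance is granted: Sep 25, 2020 + 6 weeks = Nov 6, 2020.
The shipment leaves the factory: Jul 28, 2020.
The vessel departs: Jul 28, 2020 + 7 weeks = Sep 15, 2020.
Both prerequisites met — customs clearance is granted (Nov 6, 2020), the vessel departs (Sep 15, 2020); the later is Nov 6, 2020.
Last-mile delivery is completed: Nov 6, 2020 + 18 days = Nov 24, 2020.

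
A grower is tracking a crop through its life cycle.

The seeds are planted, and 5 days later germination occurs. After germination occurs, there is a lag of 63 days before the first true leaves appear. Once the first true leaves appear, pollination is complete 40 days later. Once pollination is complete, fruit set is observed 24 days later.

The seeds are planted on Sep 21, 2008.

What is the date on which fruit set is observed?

The seeds are planted: Sep 21, 2008.
Germination occurs: Sep 21, 2008 + 5 days = Sep 26, 2008.
The first true leaves appear: Sep 26, 2008 + 63 days = Nov 28, 2008.
Pollination is complete: Nov 28, 2008 + 40 days = Jan 7, 2009.
Fruit set is observed: Jan 7, 2009 + 24 days = Jan 31, 2009.

Jan 31, 2009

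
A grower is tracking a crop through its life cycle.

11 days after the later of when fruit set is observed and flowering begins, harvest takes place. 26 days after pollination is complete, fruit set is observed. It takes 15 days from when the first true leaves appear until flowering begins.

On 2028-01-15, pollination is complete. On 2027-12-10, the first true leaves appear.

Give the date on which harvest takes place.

2028-02-21

Pollination is complete: Jan 15, 2028.
Fruit set is observed: Jan 15, 2028 + 26 days = Feb 10, 2028.
The first true leaves appear: Dec 10, 2027.
Flowering begins: Dec 10, 2027 + 15 days = Dec 25, 2027.
Both prerequisites met — fruit set is observed (Feb 10, 2028), flowering begins (Dec 25, 2027); the later is Feb 10, 2028.
Harvest takes place: Feb 10, 2028 + 11 days = Feb 21, 2028.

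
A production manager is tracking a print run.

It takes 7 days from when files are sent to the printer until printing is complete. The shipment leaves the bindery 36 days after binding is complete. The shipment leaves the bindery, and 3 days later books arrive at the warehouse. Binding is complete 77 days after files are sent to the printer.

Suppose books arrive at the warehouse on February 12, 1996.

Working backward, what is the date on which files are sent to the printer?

Books arrive at the warehouse: Feb 12, 1996.
The shipment leaves the bindery: Feb 12, 1996 − 3 days = Feb 9, 1996.
Binding is complete: Feb 9, 1996 − 36 days = Jan 4, 1996.
Files are sent to the printer: Jan 4, 1996 − 77 days = Oct 19, 1995.

October 19, 1995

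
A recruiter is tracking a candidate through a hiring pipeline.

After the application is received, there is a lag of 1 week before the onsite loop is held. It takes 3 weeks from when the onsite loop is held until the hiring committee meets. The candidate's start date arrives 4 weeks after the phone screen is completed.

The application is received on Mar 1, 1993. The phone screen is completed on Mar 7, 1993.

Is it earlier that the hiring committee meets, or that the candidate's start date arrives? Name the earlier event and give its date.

The application is received: Mar 1, 1993.
The onsite loop is held: Mar 1, 1993 + 1 week = Mar 8, 1993.
The hiring committee meets: Mar 8, 1993 + 3 weeks = Mar 29, 1993.
The phone screen is completed: Mar 7, 1993.
The candidate's start date arrives: Mar 7, 1993 + 4 weeks = Apr 4, 1993.
Comparing: the hiring committee meets on Mar 29, 1993 vs the candidate's start date arrives on Apr 4, 1993. Earlier: the hiring committee meets.

The hiring committee meets — Mar 29, 1993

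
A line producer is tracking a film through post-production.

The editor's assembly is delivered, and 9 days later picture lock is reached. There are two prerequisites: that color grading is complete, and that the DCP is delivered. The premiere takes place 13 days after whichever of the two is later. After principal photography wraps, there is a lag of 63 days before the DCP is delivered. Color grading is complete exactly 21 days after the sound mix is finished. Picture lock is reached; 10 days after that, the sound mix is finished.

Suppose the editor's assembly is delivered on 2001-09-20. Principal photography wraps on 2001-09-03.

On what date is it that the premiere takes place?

2001-11-18

The editor's assembly is delivered: Sep 20, 2001.
Picture lock is reached: Sep 20, 2001 + 9 days = Sep 29, 2001.
The sound mix is finished: Sep 29, 2001 + 10 days = Oct 9, 2001.
Color grading is complete: Oct 9, 2001 + 21 days = Oct 30, 2001.
Principal photography wraps: Sep 3, 2001.
The DCP is delivered: Sep 3, 2001 + 63 days = Nov 5, 2001.
Both prerequisites met — color grading is complete (Oct 30, 2001), the DCP is delivered (Nov 5, 2001); the later is Nov 5, 2001.
The premiere takes place: Nov 5, 2001 + 13 days = Nov 18, 2001.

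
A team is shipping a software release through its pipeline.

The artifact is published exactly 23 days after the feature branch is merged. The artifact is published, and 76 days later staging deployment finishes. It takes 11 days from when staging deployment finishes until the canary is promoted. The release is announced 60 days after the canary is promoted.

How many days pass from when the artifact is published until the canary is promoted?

87 days

Causal path: the artifact is published → staging deployment finishes → the canary is promoted.
Total delay along the path: 76 + 11 = 87 days.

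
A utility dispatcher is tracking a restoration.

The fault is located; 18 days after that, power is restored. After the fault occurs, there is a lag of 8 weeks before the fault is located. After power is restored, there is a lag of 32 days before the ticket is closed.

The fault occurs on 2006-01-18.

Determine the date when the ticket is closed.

The fault occurs: Jan 18, 2006.
The fault is located: Jan 18, 2006 + 8 weeks = Mar 15, 2006.
Power is restored: Mar 15, 2006 + 18 days = Apr 2, 2006.
The ticket is closed: Apr 2, 2006 + 32 days = May 4, 2006.

2006-05-04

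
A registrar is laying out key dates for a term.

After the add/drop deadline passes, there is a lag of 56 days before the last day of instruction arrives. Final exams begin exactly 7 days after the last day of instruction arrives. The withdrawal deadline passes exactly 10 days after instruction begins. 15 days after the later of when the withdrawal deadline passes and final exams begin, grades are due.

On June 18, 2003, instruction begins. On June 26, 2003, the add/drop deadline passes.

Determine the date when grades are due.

September 12, 2003

Instruction begins: Jun 18, 2003.
The withdrawal deadline passes: Jun 18, 2003 + 10 days = Jun 28, 2003.
The add/drop deadline passes: Jun 26, 2003.
The last day of instruction arrives: Jun 26, 2003 + 56 days = Aug 21, 2003.
Final exams begin: Aug 21, 2003 + 7 days = Aug 28, 2003.
Both prerequisites met — the withdrawal deadline passes (Jun 28, 2003), final exams begin (Aug 28, 2003); the later is Aug 28, 2003.
Grades are due: Aug 28, 2003 + 15 days = Sep 12, 2003.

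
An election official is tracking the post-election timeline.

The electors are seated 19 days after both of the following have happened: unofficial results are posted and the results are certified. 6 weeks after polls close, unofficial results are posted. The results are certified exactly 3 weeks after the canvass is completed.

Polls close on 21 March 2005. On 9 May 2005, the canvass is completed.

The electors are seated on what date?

18 June 2005

Polls close: Mar 21, 2005.
Unofficial results are posted: Mar 21, 2005 + 6 weeks = May 2, 2005.
The canvass is completed: May 9, 2005.
The results are certified: May 9, 2005 + 3 weeks = May 30, 2005.
Both prerequisites met — unofficial results are posted (May 2, 2005), the results are certified (May 30, 2005); the later is May 30, 2005.
The electors are seated: May 30, 2005 + 19 days = Jun 18, 2005.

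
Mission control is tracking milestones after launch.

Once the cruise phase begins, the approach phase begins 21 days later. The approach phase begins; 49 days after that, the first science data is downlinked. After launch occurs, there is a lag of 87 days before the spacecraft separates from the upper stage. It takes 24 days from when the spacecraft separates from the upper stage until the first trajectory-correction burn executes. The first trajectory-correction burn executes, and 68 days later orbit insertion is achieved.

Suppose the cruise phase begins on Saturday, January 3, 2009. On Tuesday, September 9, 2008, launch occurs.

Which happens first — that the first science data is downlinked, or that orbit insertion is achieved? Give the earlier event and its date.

Orbit insertion is achieved — Saturday, March 7, 2009

The cruise phase begins: Jan 3, 2009.
The approach phase begins: Jan 3, 2009 + 21 days = Jan 24, 2009.
The first science data is downlinked: Jan 24, 2009 + 49 days = Mar 14, 2009.
Launch occurs: Sep 9, 2008.
The spacecraft separates from the upper stage: Sep 9, 2008 + 87 days = Dec 5, 2008.
The first trajectory-correction burn executes: Dec 5, 2008 + 24 days = Dec 29, 2008.
Orbit insertion is achieved: Dec 29, 2008 + 68 days = Mar 7, 2009.
Comparing: the first science data is downlinked on Mar 14, 2009 vs orbit insertion is achieved on Mar 7, 2009. Earlier: orbit insertion is achieved.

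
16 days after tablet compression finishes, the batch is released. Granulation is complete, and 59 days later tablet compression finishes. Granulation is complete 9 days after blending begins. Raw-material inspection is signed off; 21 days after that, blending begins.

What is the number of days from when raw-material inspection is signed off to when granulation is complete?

Causal path: raw-material inspection is signed off → blending begins → granulation is complete.
Total delay along the path: 21 + 9 = 30 days.

30 days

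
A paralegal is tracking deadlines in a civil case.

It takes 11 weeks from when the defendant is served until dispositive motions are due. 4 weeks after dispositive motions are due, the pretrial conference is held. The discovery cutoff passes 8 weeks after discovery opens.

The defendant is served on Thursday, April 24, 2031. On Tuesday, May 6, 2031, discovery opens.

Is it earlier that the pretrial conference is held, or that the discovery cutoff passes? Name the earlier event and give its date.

The defendant is served: Apr 24, 2031.
Dispositive motions are due: Apr 24, 2031 + 11 weeks = Jul 10, 2031.
The pretrial conference is held: Jul 10, 2031 + 4 weeks = Aug 7, 2031.
Discovery opens: May 6, 2031.
The discovery cutoff passes: May 6, 2031 + 8 weeks = Jul 1, 2031.
Comparing: the pretrial conference is held on Aug 7, 2031 vs the discovery cutoff passes on Jul 1, 2031. Earlier: the discovery cutoff passes.

The discovery cutoff passes — Tuesday, July 1, 2031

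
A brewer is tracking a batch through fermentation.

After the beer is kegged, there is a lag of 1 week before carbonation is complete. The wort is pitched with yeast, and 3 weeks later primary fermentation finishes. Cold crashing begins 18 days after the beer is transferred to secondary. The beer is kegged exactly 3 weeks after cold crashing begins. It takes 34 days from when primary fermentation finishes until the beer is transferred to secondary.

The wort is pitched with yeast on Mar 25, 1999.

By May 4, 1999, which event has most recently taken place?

Primary fermentation finishes

The wort is pitched with yeast: Mar 25, 1999.
Primary fermentation finishes: Mar 25, 1999 + 3 weeks = Apr 15, 1999.
The beer is transferred to secondary: Apr 15, 1999 + 34 days = May 19, 1999.
Cold crashing begins: May 19, 1999 + 18 days = Jun 6, 1999.
The beer is kegged: Jun 6, 1999 + 3 weeks = Jun 27, 1999.
Carbonation is complete: Jun 27, 1999 + 1 week = Jul 4, 1999.
May 4, 1999 falls between when primary fermentation finishes (Apr 15, 1999) and when the beer is transferred to secondary (May 19, 1999).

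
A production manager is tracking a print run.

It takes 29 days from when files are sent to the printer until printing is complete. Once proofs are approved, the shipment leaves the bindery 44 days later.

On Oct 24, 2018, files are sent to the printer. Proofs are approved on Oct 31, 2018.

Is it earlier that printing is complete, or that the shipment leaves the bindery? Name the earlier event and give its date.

Files are sent to the printer: Oct 24, 2018.
Printing is complete: Oct 24, 2018 + 29 days = Nov 22, 2018.
Proofs are approved: Oct 31, 2018.
The shipment leaves the bindery: Oct 31, 2018 + 44 days = Dec 14, 2018.
Comparing: printing is complete on Nov 22, 2018 vs the shipment leaves the bindery on Dec 14, 2018. Earlier: printing is complete.

Printing is complete — Nov 22, 2018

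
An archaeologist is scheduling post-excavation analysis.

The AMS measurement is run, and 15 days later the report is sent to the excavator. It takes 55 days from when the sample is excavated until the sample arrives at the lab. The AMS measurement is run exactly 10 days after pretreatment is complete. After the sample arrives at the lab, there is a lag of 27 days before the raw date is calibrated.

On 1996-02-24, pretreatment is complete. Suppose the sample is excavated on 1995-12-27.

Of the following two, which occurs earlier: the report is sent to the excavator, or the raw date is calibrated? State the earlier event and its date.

The raw date is calibrated — 1996-03-18

Pretreatment is complete: Feb 24, 1996.
The AMS measurement is run: Feb 24, 1996 + 10 days = Mar 5, 1996.
The report is sent to the excavator: Mar 5, 1996 + 15 days = Mar 20, 1996.
The sample is excavated: Dec 27, 1995.
The sample arrives at the lab: Dec 27, 1995 + 55 days = Feb 20, 1996.
The raw date is calibrated: Feb 20, 1996 + 27 days = Mar 18, 1996.
Comparing: the report is sent to the excavator on Mar 20, 1996 vs the raw date is calibrated on Mar 18, 1996. Earlier: the raw date is calibrated.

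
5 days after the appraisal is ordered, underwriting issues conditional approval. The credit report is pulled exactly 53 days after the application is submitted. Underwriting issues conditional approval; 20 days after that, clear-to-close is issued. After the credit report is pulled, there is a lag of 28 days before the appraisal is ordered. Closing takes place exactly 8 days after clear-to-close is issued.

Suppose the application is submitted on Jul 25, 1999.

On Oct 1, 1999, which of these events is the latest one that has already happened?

The credit report is pulled

The application is submitted: Jul 25, 1999.
The credit report is pulled: Jul 25, 1999 + 53 days = Sep 16, 1999.
The appraisal is ordered: Sep 16, 1999 + 28 days = Oct 14, 1999.
Underwriting issues conditional approval: Oct 14, 1999 + 5 days = Oct 19, 1999.
Clear-to-close is issued: Oct 19, 1999 + 20 days = Nov 8, 1999.
Closing takes place: Nov 8, 1999 + 8 days = Nov 16, 1999.
Oct 1, 1999 falls between when the credit report is pulled (Sep 16, 1999) and when the appraisal is ordered (Oct 14, 1999).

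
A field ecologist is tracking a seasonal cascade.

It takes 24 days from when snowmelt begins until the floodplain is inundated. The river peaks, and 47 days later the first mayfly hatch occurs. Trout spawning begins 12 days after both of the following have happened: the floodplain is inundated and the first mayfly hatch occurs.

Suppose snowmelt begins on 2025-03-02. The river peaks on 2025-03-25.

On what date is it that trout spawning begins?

Snowmelt begins: Mar 2, 2025.
The floodplain is inundated: Mar 2, 2025 + 24 days = Mar 26, 2025.
The river peaks: Mar 25, 2025.
The first mayfly hatch occurs: Mar 25, 2025 + 47 days = May 11, 2025.
Both prerequisites met — the floodplain is inundated (Mar 26, 2025), the first mayfly hatch occurs (May 11, 2025); the later is May 11, 2025.
Trout spawning begins: May 11, 2025 + 12 days = May 23, 2025.

2025-05-23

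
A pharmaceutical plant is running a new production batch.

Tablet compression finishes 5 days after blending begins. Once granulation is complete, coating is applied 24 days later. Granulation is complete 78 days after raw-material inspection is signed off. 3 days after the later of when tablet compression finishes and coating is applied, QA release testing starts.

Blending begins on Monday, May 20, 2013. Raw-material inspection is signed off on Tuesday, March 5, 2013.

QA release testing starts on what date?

Tuesday, June 18, 2013

Blending begins: May 20, 2013.
Tablet compression finishes: May 20, 2013 + 5 days = May 25, 2013.
Raw-material inspection is signed off: Mar 5, 2013.
Granulation is complete: Mar 5, 2013 + 78 days = May 22, 2013.
Coating is applied: May 22, 2013 + 24 days = Jun 15, 2013.
Both prerequisites met — tablet compression finishes (May 25, 2013), coating is applied (Jun 15, 2013); the later is Jun 15, 2013.
QA release testing starts: Jun 15, 2013 + 3 days = Jun 18, 2013.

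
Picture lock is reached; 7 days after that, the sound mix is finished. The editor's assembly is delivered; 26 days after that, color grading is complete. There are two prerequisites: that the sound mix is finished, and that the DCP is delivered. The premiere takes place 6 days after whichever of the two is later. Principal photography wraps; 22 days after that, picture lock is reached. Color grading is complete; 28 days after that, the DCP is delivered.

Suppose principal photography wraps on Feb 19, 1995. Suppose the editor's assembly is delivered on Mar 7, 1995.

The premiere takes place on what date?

May 6, 1995

Principal photography wraps: Feb 19, 1995.
Picture lock is reached: Feb 19, 1995 + 22 days = Mar 13, 1995.
The sound mix is finished: Mar 13, 1995 + 7 days = Mar 20, 1995.
The editor's assembly is delivered: Mar 7, 1995.
Color grading is complete: Mar 7, 1995 + 26 days = Apr 2, 1995.
The DCP is delivered: Apr 2, 1995 + 28 days = Apr 30, 1995.
Both prerequisites met — the sound mix is finished (Mar 20, 1995), the DCP is delivered (Apr 30, 1995); the later is Apr 30, 1995.
The premiere takes place: Apr 30, 1995 + 6 days = May 6, 1995.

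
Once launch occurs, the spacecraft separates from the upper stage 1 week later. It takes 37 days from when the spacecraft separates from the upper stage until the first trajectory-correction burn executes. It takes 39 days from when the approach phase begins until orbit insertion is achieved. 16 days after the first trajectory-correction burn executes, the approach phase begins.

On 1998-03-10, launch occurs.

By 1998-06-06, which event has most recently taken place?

The approach phase begins

Launch occurs: Mar 10, 1998.
The spacecraft separates from the upper stage: Mar 10, 1998 + 1 week = Mar 17, 1998.
The first trajectory-correction burn executes: Mar 17, 1998 + 37 days = Apr 23, 1998.
The approach phase begins: Apr 23, 1998 + 16 days = May 9, 1998.
Orbit insertion is achieved: May 9, 1998 + 39 days = Jun 17, 1998.
Jun 6, 1998 falls between when the approach phase begins (May 9, 1998) and when orbit insertion is achieved (Jun 17, 1998).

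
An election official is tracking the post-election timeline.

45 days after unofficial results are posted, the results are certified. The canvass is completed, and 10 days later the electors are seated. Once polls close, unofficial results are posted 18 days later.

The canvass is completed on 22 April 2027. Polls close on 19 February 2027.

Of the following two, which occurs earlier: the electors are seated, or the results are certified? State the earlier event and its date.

The canvass is completed: Apr 22, 2027.
The electors are seated: Apr 22, 2027 + 10 days = May 2, 2027.
Polls close: Feb 19, 2027.
Unofficial results are posted: Feb 19, 2027 + 18 days = Mar 9, 2027.
The results are certified: Mar 9, 2027 + 45 days = Apr 23, 2027.
Comparing: the electors are seated on May 2, 2027 vs the results are certified on Apr 23, 2027. Earlier: the results are certified.

The results are certified — 23 April 2027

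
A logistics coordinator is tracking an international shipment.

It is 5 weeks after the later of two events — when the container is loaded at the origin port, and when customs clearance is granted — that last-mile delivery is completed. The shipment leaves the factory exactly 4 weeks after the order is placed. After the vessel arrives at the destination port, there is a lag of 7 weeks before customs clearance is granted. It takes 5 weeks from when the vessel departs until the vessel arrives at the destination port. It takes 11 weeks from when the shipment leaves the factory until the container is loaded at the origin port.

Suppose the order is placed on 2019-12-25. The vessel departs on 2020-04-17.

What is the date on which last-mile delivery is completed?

2020-08-14

The order is placed: Dec 25, 2019.
The shipment leaves the factory: Dec 25, 2019 + 4 weeks = Jan 22, 2020.
The container is loaded at the origin port: Jan 22, 2020 + 11 weeks = Apr 8, 2020.
The vessel departs: Apr 17, 2020.
The vessel arrives at the destination port: Apr 17, 2020 + 5 weeks = May 22, 2020.
Customs clearance is granted: May 22, 2020 + 7 weeks = Jul 10, 2020.
Both prerequisites met — the container is loaded at the origin port (Apr 8, 2020), customs clearance is granted (Jul 10, 2020); the later is Jul 10, 2020.
Last-mile delivery is completed: Jul 10, 2020 + 5 weeks = Aug 14, 2020.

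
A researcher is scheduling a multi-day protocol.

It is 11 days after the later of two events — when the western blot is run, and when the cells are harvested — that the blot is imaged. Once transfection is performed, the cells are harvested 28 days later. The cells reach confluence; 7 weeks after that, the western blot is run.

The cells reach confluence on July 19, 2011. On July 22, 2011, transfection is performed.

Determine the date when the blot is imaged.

The cells reach confluence: Jul 19, 2011.
The western blot is run: Jul 19, 2011 + 7 weeks = Sep 6, 2011.
Transfection is performed: Jul 22, 2011.
The cells are harvested: Jul 22, 2011 + 28 days = Aug 19, 2011.
Both prerequisites met — the western blot is run (Sep 6, 2011), the cells are harvested (Aug 19, 2011); the later is Sep 6, 2011.
The blot is imaged: Sep 6, 2011 + 11 days = Sep 17, 2011.

September 17, 2011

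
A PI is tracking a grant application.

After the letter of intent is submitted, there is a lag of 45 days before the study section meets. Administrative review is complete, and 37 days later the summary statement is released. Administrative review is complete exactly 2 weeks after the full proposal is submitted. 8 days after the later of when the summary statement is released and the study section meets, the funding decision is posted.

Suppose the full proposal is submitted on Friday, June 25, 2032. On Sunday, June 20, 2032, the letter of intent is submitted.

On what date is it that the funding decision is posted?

The full proposal is submitted: Jun 25, 2032.
Administrative review is complete: Jun 25, 2032 + 2 weeks = Jul 9, 2032.
The summary statement is released: Jul 9, 2032 + 37 days = Aug 15, 2032.
The letter of intent is submitted: Jun 20, 2032.
The study section meets: Jun 20, 2032 + 45 days = Aug 4, 2032.
Both prerequisites met — the summary statement is released (Aug 15, 2032), the study section meets (Aug 4, 2032); the later is Aug 15, 2032.
The funding decision is posted: Aug 15, 2032 + 8 days = Aug 23, 2032.

Monday, August 23, 2032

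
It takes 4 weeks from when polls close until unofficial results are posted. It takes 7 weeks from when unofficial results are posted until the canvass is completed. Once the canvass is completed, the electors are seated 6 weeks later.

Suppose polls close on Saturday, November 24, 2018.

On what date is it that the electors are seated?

Polls close: Nov 24, 2018.
Unofficial results are posted: Nov 24, 2018 + 4 weeks = Dec 22, 2018.
The canvass is completed: Dec 22, 2018 + 7 weeks = Feb 9, 2019.
The electors are seated: Feb 9, 2019 + 6 weeks = Mar 23, 2019.

Saturday, March 23, 2019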